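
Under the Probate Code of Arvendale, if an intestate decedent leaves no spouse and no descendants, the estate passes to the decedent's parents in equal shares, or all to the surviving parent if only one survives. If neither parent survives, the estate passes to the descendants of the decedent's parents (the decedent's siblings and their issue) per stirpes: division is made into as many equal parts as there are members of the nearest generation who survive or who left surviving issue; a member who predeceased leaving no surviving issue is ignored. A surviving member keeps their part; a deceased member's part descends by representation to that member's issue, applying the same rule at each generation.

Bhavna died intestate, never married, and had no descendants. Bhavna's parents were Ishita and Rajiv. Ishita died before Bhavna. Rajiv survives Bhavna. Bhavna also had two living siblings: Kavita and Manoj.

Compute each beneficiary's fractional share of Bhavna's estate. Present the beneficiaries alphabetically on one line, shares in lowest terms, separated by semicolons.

Only one parent, Rajiv, survives, so Rajiv takes the entire estate. The siblings take nothing because a surviving parent has priority.

Rajiv 1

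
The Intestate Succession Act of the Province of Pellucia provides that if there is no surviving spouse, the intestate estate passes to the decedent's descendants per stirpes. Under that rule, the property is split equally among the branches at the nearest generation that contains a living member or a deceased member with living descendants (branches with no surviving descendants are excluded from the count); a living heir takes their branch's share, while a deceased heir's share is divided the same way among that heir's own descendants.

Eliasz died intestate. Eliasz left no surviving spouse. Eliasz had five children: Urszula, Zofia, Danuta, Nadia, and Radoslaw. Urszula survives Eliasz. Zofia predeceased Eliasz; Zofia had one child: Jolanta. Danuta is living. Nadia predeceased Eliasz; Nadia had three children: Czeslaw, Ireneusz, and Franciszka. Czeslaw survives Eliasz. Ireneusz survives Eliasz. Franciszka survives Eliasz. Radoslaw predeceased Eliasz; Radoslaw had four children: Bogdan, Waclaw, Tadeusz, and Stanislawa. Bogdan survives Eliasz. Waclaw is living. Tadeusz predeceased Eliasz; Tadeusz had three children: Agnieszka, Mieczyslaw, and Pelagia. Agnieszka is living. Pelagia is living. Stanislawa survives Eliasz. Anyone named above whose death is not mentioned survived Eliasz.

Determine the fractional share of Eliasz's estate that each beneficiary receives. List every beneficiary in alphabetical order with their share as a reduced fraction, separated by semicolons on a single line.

Agnieszka 1/60; Bogdan 1/20; Czeslaw 1/15; Danuta 1/5; Franciszka 1/15; Ireneusz 1/15; Jolanta 1/5; Mieczyslaw 1/60; Pelagia 1/60; Stanislawa 1/20; Urszula 1/5; Waclaw 1/20

There is no surviving spouse, so the entire estate passes to Eliasz's descendants per stirpes.
The estate is divided into 5 equal shares of 1/5 among Urszula, Zofia, Danuta, Nadia, Radoslaw.
Urszula is living and takes 1/5.
Zofia predeceased; the 1/5 allotted to Zofia's branch passes to Zofia's issue by representation.
Jolanta is the sole taker at this level and receives the full 1/5.
Danuta is living and takes 1/5.
Nadia predeceased; the 1/5 allotted to Nadia's branch passes to Nadia's issue by representation.
The 1/5 is divided into 3 equal shares of 1/15 among Czeslaw, Ireneusz, Franciszka.
Czeslaw is living and takes 1/15.
Ireneusz is living and takes 1/15.
Franciszka is living and takes 1/15.
Radoslaw predeceased; the 1/5 allotted to Radoslaw's branch passes to Radoslaw's issue by representation.
The 1/5 is divided into 4 equal shares of 1/20 among Bogdan, Waclaw, Tadeusz, Stanislawa.
Bogdan is living and takes 1/20.
Waclaw is living and takes 1/20.
Tadeusz predeceased; the 1/20 allotted to Tadeusz's branch passes to Tadeusz's issue by representation.
The 1/20 is divided into 3 equal shares of 1/60 among Agnieszka, Mieczyslaw, Pelagia.
Agnieszka is living and takes 1/60.
Mieczyslaw is living and takes 1/60.
Pelagia is living and takes 1/60.
Stanislawa is living and takes 1/20.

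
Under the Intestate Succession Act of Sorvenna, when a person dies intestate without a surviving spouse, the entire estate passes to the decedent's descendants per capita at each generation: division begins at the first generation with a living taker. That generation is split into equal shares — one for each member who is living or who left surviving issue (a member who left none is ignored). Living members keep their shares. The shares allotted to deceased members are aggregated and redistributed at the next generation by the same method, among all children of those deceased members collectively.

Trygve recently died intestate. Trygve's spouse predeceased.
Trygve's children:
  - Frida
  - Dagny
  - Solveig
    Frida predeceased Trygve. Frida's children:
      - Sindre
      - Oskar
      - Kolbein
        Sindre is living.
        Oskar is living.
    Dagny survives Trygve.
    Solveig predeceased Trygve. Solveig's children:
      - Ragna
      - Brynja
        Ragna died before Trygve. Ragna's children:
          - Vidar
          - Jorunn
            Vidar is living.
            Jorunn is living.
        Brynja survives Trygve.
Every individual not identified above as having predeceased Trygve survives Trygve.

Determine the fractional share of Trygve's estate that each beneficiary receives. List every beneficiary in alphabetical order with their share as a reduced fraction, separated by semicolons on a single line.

Brynja 2/15; Dagny 1/3; Jorunn 1/15; Kolbein 2/15; Oskar 2/15; Sindre 2/15; Vidar 1/15

There is no surviving spouse, so the entire estate passes to Trygve's descendants per capita at each generation.
At generation 1 (Frida, Dagny, Solveig) there are 3 shares of (1)/3 = 1/3 each.
Living: Dagny — each takes 1/3.
Deceased: Frida and Solveig. Their combined 2/3 is pooled and carried to generation 2.
At generation 2 (Sindre, Oskar, Kolbein, Ragna, Brynja) there are 5 shares of (2/3)/5 = 2/15 each.
Living: Sindre, Oskar, Kolbein, and Brynja — each takes 2/15.
Deceased: Ragna. That 2/15 share is carried to generation 3.
At generation 3 (Vidar, Jorunn) there are 2 shares of (2/15)/2 = 1/15 each.
Living: Vidar and Jorunn — each takes 1/15.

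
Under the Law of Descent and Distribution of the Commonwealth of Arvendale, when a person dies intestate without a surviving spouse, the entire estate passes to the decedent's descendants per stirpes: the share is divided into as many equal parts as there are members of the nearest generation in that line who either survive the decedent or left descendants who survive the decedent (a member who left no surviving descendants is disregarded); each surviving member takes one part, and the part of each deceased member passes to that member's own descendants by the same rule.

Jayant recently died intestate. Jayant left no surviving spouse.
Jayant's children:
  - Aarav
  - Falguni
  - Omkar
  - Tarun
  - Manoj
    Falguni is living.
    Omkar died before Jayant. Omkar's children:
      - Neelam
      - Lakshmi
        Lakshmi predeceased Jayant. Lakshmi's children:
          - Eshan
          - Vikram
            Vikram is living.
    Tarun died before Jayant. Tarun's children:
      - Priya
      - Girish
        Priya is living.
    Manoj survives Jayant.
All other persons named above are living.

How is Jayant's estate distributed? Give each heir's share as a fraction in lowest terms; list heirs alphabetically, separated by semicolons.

Aarav 1/5; Eshan 1/20; Falguni 1/5; Girish 1/10; Manoj 1/5; Neelam 1/10; Priya 1/10; Vikram 1/20

There is no surviving spouse, so the entire estate passes to Jayant's descendants per stirpes.
The estate is divided into 5 equal shares of 1/5 among Aarav, Falguni, Omkar, Tarun, Manoj.
Aarav is living and takes 1/5.
Falguni is living and takes 1/5.
Omkar predeceased; the 1/5 allotted to Omkar's branch passes to Omkar's issue by representation.
The 1/5 is divided into 2 equal shares of 1/10 among Neelam, Lakshmi.
Neelam is living and takes 1/10.
Lakshmi predeceased; the 1/10 allotted to Lakshmi's branch passes to Lakshmi's issue by representation.
The 1/10 is divided into 2 equal shares of 1/20 among Eshan, Vikram.
Eshan is living and takes 1/20.
Vikram is living and takes 1/20.
Tarun predeceased; the 1/5 allotted to Tarun's branch passes to Tarun's issue by representation.
The 1/5 is divided into 2 equal shares of 1/10 among Priya, Girish.
Priya is living and takes 1/10.
Girish is living and takes 1/10.
Manoj is living and takes 1/5.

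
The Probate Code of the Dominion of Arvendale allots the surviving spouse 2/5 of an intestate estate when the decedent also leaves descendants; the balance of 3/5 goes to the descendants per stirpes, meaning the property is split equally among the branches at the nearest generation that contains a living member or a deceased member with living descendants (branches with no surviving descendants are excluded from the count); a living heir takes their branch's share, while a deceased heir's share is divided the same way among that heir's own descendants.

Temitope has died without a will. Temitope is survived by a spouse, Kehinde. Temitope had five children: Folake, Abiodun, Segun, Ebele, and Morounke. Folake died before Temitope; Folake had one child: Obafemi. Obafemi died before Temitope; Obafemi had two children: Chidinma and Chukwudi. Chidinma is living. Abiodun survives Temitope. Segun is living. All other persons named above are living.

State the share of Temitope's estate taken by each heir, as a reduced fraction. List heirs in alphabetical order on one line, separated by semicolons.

Kehinde, as surviving spouse, takes 2/5.
The remaining 3/5 passes to Temitope's descendants per stirpes.
The 3/5 is divided into 5 equal shares of 3/25 among Folake, Abiodun, Segun, Ebele, Morounke.
Folake predeceased; the 3/25 allotted to Folake's branch passes to Folake's issue by representation.
Obafemi's line is the sole branch at this level, so the full 3/25 passes to Obafemi's issue by representation.
The 3/25 is divided into 2 equal shares of 3/50 among Chidinma, Chukwudi.
Chidinma is living and takes 3/50.
Chukwudi is living and takes 3/50.
Abiodun is living and takes 3/25.
Segun is living and takes 3/25.
Ebele is living and takes 3/25.
Morounke is living and takes 3/25.

Abiodun 3/25; Chidinma 3/50; Chukwudi 3/50; Ebele 3/25; Kehinde 2/5; Morounke 3/25; Segun 3/25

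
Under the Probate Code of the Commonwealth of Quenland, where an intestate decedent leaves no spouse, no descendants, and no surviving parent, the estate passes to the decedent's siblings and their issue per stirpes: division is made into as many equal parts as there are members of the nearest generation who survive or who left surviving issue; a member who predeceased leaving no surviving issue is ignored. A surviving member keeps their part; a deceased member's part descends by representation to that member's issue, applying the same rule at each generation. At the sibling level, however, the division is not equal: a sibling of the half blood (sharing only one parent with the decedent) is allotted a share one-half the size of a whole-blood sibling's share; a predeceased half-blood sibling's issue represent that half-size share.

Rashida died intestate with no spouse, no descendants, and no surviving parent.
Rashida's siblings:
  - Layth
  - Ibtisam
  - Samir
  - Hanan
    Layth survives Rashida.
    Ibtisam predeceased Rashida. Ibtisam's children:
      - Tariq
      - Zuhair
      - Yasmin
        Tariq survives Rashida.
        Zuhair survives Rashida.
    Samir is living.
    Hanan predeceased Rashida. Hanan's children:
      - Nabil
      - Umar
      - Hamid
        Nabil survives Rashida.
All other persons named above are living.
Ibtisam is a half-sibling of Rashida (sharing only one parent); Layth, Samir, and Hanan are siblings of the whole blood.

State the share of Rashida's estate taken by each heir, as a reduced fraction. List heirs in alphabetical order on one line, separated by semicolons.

No spouse, descendants, or parent survives, so the estate passes to Rashida's siblings per stirpes.
Half-blood siblings count for one-half the weight of whole-blood siblings at the initial division.
Dividing 1 in proportion to weights (total weight 7/2): Layth (weight 1) → 2/7; Ibtisam (weight 1/2) → 1/7; Samir (weight 1) → 2/7; Hanan (weight 1) → 2/7.
Layth is living and takes 2/7.
Ibtisam predeceased; the 1/7 allotted to Ibtisam's branch passes to Ibtisam's issue by representation.
The 1/7 is divided into 3 equal shares of 1/21 among Tariq, Zuhair, Yasmin.
Tariq is living and takes 1/21.
Zuhair is living and takes 1/21.
Yasmin is living and takes 1/21.
Samir is living and takes 2/7.
Hanan predeceased; the 2/7 allotted to Hanan's branch passes to Hanan's issue by representation.
The 2/7 is divided into 3 equal shares of 2/21 among Nabil, Umar, Hamid.
Nabil is living and takes 2/21.
Umar is living and takes 2/21.
Hamid is living and takes 2/21.

Hamid 2/21; Layth 2/7; Nabil 2/21; Samir 2/7; Tariq 1/21; Umar 2/21; Yasmin 1/21; Zuhair 1/21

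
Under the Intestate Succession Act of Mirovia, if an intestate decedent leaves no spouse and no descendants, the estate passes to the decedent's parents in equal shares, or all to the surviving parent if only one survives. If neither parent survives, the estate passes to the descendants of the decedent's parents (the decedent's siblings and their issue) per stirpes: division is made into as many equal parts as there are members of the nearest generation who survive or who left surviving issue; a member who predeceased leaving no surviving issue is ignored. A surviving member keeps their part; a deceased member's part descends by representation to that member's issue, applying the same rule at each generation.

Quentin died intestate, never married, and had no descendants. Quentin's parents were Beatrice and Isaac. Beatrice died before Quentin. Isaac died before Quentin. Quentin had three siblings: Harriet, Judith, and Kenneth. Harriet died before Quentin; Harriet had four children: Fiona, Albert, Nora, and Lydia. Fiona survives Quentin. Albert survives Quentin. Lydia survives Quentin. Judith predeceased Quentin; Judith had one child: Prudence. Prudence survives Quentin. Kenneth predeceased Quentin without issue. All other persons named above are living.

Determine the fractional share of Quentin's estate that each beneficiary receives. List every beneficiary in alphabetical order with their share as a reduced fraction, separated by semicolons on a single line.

Neither parent survives and there are no descendants, so the estate passes to Quentin's siblings and their issue per stirpes.
Kenneth left no surviving issue, so that branch lapses and is disregarded.
The estate is divided into 2 equal shares of 1/2 among Harriet, Judith.
Harriet predeceased; the 1/2 allotted to Harriet's branch passes to Harriet's issue by representation.
The 1/2 is divided into 4 equal shares of 1/8 among Fiona, Albert, Nora, Lydia.
Fiona is living and takes 1/8.
Albert is living and takes 1/8.
Nora is living and takes 1/8.
Lydia is living and takes 1/8.
Judith predeceased; the 1/2 allotted to Judith's branch passes to Judith's issue by representation.
Prudence is the sole taker at this level and receives the full 1/2.

Albert 1/8; Fiona 1/8; Lydia 1/8; Nora 1/8; Prudence 1/2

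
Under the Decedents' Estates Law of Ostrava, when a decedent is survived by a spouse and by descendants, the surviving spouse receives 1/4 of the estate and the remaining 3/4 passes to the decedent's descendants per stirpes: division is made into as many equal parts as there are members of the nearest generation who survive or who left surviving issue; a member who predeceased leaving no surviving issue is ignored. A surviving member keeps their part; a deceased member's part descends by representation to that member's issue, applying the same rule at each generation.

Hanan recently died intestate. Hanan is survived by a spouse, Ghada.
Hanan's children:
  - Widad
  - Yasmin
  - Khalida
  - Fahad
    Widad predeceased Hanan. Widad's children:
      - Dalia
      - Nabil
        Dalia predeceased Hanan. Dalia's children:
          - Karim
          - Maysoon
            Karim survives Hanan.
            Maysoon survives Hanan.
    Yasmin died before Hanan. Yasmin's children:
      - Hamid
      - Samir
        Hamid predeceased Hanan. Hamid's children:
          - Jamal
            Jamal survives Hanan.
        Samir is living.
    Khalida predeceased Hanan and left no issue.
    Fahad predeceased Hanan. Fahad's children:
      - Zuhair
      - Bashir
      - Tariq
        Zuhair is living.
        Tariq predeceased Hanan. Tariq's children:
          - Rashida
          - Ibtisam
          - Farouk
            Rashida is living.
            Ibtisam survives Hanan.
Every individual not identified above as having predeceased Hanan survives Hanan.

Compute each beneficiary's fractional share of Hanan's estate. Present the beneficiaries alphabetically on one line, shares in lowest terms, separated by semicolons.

Bashir 1/12; Farouk 1/36; Ghada 1/4; Ibtisam 1/36; Jamal 1/8; Karim 1/16; Maysoon 1/16; Nabil 1/8; Rashida 1/36; Samir 1/8; Zuhair 1/12

Ghada, as surviving spouse, takes 1/4.
The remaining 3/4 passes to Hanan's descendants per stirpes.
Khalida left no surviving issue, so that branch lapses and is disregarded.
The 3/4 is divided into 3 equal shares of 1/4 among Widad, Yasmin, Fahad.
Widad predeceased; the 1/4 allotted to Widad's branch passes to Widad's issue by representation.
The 1/4 is divided into 2 equal shares of 1/8 among Dalia, Nabil.
Dalia predeceased; the 1/8 allotted to Dalia's branch passes to Dalia's issue by representation.
The 1/8 is divided into 2 equal shares of 1/16 among Karim, Maysoon.
Karim is living and takes 1/16.
Maysoon is living and takes 1/16.
Nabil is living and takes 1/8.
Yasmin predeceased; the 1/4 allotted to Yasmin's branch passes to Yasmin's issue by representation.
The 1/4 is divided into 2 equal shares of 1/8 among Hamid, Samir.
Hamid predeceased; the 1/8 allotted to Hamid's branch passes to Hamid's issue by representation.
Jamal is the sole taker at this level and receives the full 1/8.
Samir is living and takes 1/8.
Fahad predeceased; the 1/4 allotted to Fahad's branch passes to Fahad's issue by representation.
The 1/4 is divided into 3 equal shares of 1/12 among Zuhair, Bashir, Tariq.
Zuhair is living and takes 1/12.
Bashir is living and takes 1/12.
Tariq predeceased; the 1/12 allotted to Tariq's branch passes to Tariq's issue by representation.
The 1/12 is divided into 3 equal shares of 1/36 among Rashida, Ibtisam, Farouk.
Rashida is living and takes 1/36.
Ibtisam is living and takes 1/36.
Farouk is living and takes 1/36.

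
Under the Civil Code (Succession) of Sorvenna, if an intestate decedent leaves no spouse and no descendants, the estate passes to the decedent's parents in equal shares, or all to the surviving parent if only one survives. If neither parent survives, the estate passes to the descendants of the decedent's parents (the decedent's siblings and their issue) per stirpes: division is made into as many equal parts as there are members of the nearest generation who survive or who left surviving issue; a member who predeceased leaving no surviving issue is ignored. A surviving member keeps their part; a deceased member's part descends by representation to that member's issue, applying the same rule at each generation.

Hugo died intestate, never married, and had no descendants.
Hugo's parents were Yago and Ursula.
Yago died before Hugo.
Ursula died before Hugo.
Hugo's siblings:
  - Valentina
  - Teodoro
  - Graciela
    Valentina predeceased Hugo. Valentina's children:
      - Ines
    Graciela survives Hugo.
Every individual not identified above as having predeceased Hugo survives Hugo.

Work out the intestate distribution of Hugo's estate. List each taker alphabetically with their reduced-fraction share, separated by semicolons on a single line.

Graciela 1/3; Ines 1/3; Teodoro 1/3

Neither parent survives and there are no descendants, so the estate passes to Hugo's siblings and their issue per stirpes.
The estate is divided into 3 equal shares of 1/3 among Valentina, Teodoro, Graciela.
Valentina predeceased; the 1/3 allotted to Valentina's branch passes to Valentina's issue by representation.
Ines is the sole taker at this level and receives the full 1/3.
Teodoro is living and takes 1/3.
Graciela is living and takes 1/3.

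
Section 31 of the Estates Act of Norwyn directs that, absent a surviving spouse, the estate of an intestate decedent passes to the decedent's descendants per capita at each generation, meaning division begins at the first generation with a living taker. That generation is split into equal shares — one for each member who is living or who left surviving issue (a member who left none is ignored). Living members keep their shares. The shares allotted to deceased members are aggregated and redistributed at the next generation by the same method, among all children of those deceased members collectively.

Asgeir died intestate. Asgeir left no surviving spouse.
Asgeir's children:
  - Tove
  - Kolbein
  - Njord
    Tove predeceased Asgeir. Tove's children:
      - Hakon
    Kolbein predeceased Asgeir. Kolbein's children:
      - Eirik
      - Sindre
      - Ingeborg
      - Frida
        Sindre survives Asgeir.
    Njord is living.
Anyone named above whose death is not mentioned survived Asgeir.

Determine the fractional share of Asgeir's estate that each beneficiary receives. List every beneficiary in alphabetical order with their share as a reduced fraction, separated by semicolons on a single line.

There is no surviving spouse, so the entire estate passes to Asgeir's descendants per capita at each generation.
At generation 1 (Tove, Kolbein, Njord) there are 3 shares of (1)/3 = 1/3 each.
Living: Njord — each takes 1/3.
Deceased: Tove and Kolbein. Their combined 2/3 is pooled and carried to generation 2.
At generation 2 (Hakon, Eirik, Sindre, Ingeborg, Frida) there are 5 shares of (2/3)/5 = 2/15 each.
Living: Hakon, Eirik, Sindre, Ingeborg, and Frida — each takes 2/15.

Eirik 2/15; Frida 2/15; Hakon 2/15; Ingeborg 2/15; Njord 1/3; Sindre 2/15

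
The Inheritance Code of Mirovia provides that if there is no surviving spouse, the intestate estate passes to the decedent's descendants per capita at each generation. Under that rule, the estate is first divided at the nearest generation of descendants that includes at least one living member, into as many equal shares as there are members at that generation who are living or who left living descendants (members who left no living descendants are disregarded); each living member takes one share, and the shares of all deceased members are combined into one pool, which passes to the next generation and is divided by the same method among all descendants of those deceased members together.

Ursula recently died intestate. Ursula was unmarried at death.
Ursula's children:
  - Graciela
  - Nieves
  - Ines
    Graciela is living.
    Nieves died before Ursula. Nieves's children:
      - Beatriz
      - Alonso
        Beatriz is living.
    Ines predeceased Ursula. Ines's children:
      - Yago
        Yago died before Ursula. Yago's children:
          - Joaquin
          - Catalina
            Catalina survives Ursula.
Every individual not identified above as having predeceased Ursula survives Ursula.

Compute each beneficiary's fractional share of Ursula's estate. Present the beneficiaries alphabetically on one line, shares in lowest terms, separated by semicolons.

There is no surviving spouse, so the entire estate passes to Ursula's descendants per capita at each generation.
At generation 1 (Graciela, Nieves, Ines) there are 3 shares of (1)/3 = 1/3 each.
Living: Graciela — each takes 1/3.
Deceased: Nieves and Ines. Their combined 2/3 is pooled and carried to generation 2.
At generation 2 (Beatriz, Alonso, Yago) there are 3 shares of (2/3)/3 = 2/9 each.
Living: Beatriz and Alonso — each takes 2/9.
Deceased: Yago. That 2/9 share is carried to generation 3.
At generation 3 (Joaquin, Catalina) there are 2 shares of (2/9)/2 = 1/9 each.
Living: Joaquin and Catalina — each takes 1/9.

Alonso 2/9; Beatriz 2/9; Catalina 1/9; Graciela 1/3; Joaquin 1/9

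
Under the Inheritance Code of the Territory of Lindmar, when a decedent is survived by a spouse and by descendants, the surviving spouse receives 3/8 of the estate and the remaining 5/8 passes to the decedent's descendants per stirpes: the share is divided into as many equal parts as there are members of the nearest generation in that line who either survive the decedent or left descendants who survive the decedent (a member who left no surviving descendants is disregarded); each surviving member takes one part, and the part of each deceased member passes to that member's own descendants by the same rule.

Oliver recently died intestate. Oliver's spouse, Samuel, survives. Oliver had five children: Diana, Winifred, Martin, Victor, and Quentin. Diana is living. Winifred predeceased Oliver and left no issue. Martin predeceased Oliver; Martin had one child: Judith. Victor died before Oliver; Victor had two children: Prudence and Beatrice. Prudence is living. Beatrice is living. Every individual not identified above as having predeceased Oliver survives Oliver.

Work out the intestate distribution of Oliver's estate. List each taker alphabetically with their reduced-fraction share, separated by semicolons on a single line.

Beatrice 5/64; Diana 5/32; Judith 5/32; Prudence 5/64; Quentin 5/32; Samuel 3/8

Samuel, as surviving spouse, takes 3/8.
The remaining 5/8 passes to Oliver's descendants per stirpes.
Winifred left no surviving issue, so that branch lapses and is disregarded.
The 5/8 is divided into 4 equal shares of 5/32 among Diana, Martin, Victor, Quentin.
Diana is living and takes 5/32.
Martin predeceased; the 5/32 allotted to Martin's branch passes to Martin's issue by representation.
Judith is the sole taker at this level and receives the full 5/32.
Victor predeceased; the 5/32 allotted to Victor's branch passes to Victor's issue by representation.
The 5/32 is divided into 2 equal shares of 5/64 among Prudence, Beatrice.
Prudence is living and takes 5/64.
Beatrice is living and takes 5/64.
Quentin is living and takes 5/32.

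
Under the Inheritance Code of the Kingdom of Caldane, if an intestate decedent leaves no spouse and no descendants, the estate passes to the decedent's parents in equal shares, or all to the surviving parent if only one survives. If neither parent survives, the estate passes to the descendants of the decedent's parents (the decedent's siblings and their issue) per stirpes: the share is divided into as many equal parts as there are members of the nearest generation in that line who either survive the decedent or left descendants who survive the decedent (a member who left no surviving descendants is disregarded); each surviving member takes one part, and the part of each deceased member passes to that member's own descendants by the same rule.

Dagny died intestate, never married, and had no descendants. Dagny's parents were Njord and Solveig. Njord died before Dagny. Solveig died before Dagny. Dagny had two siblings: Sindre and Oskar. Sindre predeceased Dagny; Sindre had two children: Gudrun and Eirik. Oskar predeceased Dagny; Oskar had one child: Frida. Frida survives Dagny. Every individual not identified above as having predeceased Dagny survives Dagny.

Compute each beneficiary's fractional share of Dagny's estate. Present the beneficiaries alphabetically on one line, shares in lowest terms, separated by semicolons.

Neither parent survives and there are no descendants, so the estate passes to Dagny's siblings and their issue per stirpes.
The estate is divided into 2 equal shares of 1/2 among Sindre, Oskar.
Sindre predeceased; the 1/2 allotted to Sindre's branch passes to Sindre's issue by representation.
The 1/2 is divided into 2 equal shares of 1/4 among Gudrun, Eirik.
Gudrun is living and takes 1/4.
Eirik is living and takes 1/4.
Oskar predeceased; the 1/2 allotted to Oskar's branch passes to Oskar's issue by representation.
Frida is the sole taker at this level and receives the full 1/2.

Eirik 1/4; Frida 1/2; Gudrun 1/4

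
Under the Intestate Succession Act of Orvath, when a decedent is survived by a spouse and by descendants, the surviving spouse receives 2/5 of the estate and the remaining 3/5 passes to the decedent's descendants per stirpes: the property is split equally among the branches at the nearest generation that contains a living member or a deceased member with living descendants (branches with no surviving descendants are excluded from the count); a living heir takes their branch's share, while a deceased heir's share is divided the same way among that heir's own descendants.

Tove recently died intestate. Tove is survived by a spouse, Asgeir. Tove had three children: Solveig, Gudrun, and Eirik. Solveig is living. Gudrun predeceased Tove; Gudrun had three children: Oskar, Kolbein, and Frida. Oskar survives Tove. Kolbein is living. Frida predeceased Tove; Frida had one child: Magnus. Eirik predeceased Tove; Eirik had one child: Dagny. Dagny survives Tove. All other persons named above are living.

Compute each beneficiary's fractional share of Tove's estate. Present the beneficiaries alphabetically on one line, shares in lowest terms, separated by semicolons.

Asgeir 2/5; Dagny 1/5; Kolbein 1/15; Magnus 1/15; Oskar 1/15; Solveig 1/5

Asgeir, as surviving spouse, takes 2/5.
The remaining 3/5 passes to Tove's descendants per stirpes.
The 3/5 is divided into 3 equal shares of 1/5 among Solveig, Gudrun, Eirik.
Solveig is living and takes 1/5.
Gudrun predeceased; the 1/5 allotted to Gudrun's branch passes to Gudrun's issue by representation.
The 1/5 is divided into 3 equal shares of 1/15 among Oskar, Kolbein, Frida.
Oskar is living and takes 1/15.
Kolbein is living and takes 1/15.
Frida predeceased; the 1/15 allotted to Frida's branch passes to Frida's issue by representation.
Magnus is the sole taker at this level and receives the full 1/15.
Eirik predeceased; the 1/5 allotted to Eirik's branch passes to Eirik's issue by representation.
Dagny is the sole taker at this level and receives the full 1/5.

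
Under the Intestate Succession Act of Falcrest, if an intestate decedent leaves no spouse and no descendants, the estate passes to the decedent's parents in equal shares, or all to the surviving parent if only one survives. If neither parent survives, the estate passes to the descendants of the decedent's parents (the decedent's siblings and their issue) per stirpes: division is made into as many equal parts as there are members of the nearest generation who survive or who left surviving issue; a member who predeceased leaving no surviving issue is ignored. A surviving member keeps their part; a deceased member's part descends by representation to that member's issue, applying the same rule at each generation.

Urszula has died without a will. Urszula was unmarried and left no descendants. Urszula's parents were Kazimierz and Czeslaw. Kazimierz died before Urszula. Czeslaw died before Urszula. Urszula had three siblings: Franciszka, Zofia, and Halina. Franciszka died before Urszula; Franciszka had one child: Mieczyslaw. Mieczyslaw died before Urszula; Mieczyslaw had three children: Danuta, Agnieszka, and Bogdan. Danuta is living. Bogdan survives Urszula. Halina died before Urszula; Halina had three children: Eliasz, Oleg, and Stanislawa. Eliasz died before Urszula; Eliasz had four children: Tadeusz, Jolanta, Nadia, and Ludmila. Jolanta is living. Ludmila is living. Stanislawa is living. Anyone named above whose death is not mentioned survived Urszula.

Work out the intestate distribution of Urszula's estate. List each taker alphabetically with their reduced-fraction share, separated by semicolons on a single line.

Agnieszka 1/9; Bogdan 1/9; Danuta 1/9; Jolanta 1/36; Ludmila 1/36; Nadia 1/36; Oleg 1/9; Stanislawa 1/9; Tadeusz 1/36; Zofia 1/3

Neither parent survives and there are no descendants, so the estate passes to Urszula's siblings and their issue per stirpes.
The estate is divided into 3 equal shares of 1/3 among Franciszka, Zofia, Halina.
Franciszka predeceased; the 1/3 allotted to Franciszka's branch passes to Franciszka's issue by representation.
Mieczyslaw's line is the sole branch at this level, so the full 1/3 passes to Mieczyslaw's issue by representation.
The 1/3 is divided into 3 equal shares of 1/9 among Danuta, Agnieszka, Bogdan.
Danuta is living and takes 1/9.
Agnieszka is living and takes 1/9.
Bogdan is living and takes 1/9.
Zofia is living and takes 1/3.
Halina predeceased; the 1/3 allotted to Halina's branch passes to Halina's issue by representation.
The 1/3 is divided into 3 equal shares of 1/9 among Eliasz, Oleg, Stanislawa.
Eliasz predeceased; the 1/9 allotted to Eliasz's branch passes to Eliasz's issue by representation.
The 1/9 is divided into 4 equal shares of 1/36 among Tadeusz, Jolanta, Nadia, Ludmila.
Tadeusz is living and takes 1/36.
Jolanta is living and takes 1/36.
Nadia is living and takes 1/36.
Ludmila is living and takes 1/36.
Oleg is living and takes 1/9.
Stanislawa is living and takes 1/9.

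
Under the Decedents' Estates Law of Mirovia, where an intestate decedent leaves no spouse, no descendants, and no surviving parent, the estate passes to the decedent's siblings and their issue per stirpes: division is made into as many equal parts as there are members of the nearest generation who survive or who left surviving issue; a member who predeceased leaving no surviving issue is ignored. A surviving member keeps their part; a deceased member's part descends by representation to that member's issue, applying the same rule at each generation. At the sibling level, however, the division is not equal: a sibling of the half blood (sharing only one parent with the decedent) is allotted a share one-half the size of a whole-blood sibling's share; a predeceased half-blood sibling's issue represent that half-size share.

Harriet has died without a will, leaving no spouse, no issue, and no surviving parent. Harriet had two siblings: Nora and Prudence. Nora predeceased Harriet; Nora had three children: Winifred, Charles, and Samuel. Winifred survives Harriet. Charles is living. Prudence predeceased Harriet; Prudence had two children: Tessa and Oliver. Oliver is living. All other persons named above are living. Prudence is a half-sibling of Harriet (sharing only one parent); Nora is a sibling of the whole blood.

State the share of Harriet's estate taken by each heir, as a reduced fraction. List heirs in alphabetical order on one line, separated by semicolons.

No spouse, descendants, or parent survives, so the estate passes to Harriet's siblings per stirpes.
Half-blood siblings count for one-half the weight of whole-blood siblings at the initial division.
Dividing 1 in proportion to weights (total weight 3/2): Nora (weight 1) → 2/3; Prudence (weight 1/2) → 1/3.
Nora predeceased; the 2/3 allotted to Nora's branch passes to Nora's issue by representation.
The 2/3 is divided into 3 equal shares of 2/9 among Winifred, Charles, Samuel.
Winifred is living and takes 2/9.
Charles is living and takes 2/9.
Samuel is living and takes 2/9.
Prudence predeceased; the 1/3 allotted to Prudence's branch passes to Prudence's issue by representation.
The 1/3 is divided into 2 equal shares of 1/6 among Tessa, Oliver.
Tessa is living and takes 1/6.
Oliver is living and takes 1/6.

Charles 2/9; Oliver 1/6; Samuel 2/9; Tessa 1/6; Winifred 2/9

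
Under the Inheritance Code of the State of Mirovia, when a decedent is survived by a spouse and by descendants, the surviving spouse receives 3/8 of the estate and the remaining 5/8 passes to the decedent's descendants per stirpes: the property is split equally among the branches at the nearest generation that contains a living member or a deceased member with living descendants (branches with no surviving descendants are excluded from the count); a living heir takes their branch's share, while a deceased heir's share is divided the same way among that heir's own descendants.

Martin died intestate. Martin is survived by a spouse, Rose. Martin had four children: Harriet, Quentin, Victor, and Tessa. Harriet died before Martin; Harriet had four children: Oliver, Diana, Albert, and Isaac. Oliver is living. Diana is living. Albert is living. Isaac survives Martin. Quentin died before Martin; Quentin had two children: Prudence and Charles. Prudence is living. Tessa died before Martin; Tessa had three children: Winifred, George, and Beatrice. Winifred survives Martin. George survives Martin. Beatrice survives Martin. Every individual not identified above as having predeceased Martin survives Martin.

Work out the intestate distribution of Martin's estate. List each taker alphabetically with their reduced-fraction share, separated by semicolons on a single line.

Albert 5/128; Beatrice 5/96; Charles 5/64; Diana 5/128; George 5/96; Isaac 5/128; Oliver 5/128; Prudence 5/64; Rose 3/8; Victor 5/32; Winifred 5/96

Rose, as surviving spouse, takes 3/8.
The remaining 5/8 passes to Martin's descendants per stirpes.
The 5/8 is divided into 4 equal shares of 5/32 among Harriet, Quentin, Victor, Tessa.
Harriet predeceased; the 5/32 allotted to Harriet's branch passes to Harriet's issue by representation.
The 5/32 is divided into 4 equal shares of 5/128 among Oliver, Diana, Albert, Isaac.
Oliver is living and takes 5/128.
Diana is living and takes 5/128.
Albert is living and takes 5/128.
Isaac is living and takes 5/128.
Quentin predeceased; the 5/32 allotted to Quentin's branch passes to Quentin's issue by representation.
The 5/32 is divided into 2 equal shares of 5/64 among Prudence, Charles.
Prudence is living and takes 5/64.
Charles is living and takes 5/64.
Victor is living and takes 5/32.
Tessa predeceased; the 5/32 allotted to Tessa's branch passes to Tessa's issue by representation.
The 5/32 is divided into 3 equal shares of 5/96 among Winifred, George, Beatrice.
Winifred is living and takes 5/96.
George is living and takes 5/96.
Beatrice is living and takes 5/96.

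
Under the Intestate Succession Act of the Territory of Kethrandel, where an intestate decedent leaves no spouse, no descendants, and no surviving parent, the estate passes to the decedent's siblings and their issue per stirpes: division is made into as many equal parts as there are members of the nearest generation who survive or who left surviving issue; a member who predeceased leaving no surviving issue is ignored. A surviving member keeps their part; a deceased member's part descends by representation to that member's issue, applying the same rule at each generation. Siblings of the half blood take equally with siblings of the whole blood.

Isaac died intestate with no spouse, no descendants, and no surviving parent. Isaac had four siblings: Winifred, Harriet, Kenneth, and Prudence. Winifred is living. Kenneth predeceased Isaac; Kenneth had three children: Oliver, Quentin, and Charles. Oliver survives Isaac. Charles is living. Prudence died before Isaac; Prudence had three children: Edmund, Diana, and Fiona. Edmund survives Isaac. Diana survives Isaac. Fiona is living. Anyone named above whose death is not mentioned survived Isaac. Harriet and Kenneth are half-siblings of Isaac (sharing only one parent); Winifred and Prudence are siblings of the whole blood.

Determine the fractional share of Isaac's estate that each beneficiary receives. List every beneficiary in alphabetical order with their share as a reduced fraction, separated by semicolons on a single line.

Charles 1/12; Diana 1/12; Edmund 1/12; Fiona 1/12; Harriet 1/4; Oliver 1/12; Quentin 1/12; Winifred 1/4

No spouse, descendants, or parent survives, so the estate passes to Isaac's siblings per stirpes.
Half-blood and whole-blood siblings take equally under the stated rule.
The estate is divided into 4 equal shares of 1/4 among Winifred, Harriet, Kenneth, Prudence.
Winifred is living and takes 1/4.
Harriet is living and takes 1/4.
Kenneth predeceased; the 1/4 allotted to Kenneth's branch passes to Kenneth's issue by representation.
The 1/4 is divided into 3 equal shares of 1/12 among Oliver, Quentin, Charles.
Oliver is living and takes 1/12.
Quentin is living and takes 1/12.
Charles is living and takes 1/12.
Prudence predeceased; the 1/4 allotted to Prudence's branch passes to Prudence's issue by representation.
The 1/4 is divided into 3 equal shares of 1/12 among Edmund, Diana, Fiona.
Edmund is living and takes 1/12.
Diana is living and takes 1/12.
Fiona is living and takes 1/12.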